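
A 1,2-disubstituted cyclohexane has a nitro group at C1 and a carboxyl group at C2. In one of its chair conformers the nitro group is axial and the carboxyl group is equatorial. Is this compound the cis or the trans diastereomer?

cis

C1 and C2 have opposite parity, so their axial bonds point in opposite directions.
With opposite-parity carbons, two substituents on the same face are one axial and one equatorial; opposite faces give both axial or both equatorial.
Here the groups are axial/equatorial → same face → cis.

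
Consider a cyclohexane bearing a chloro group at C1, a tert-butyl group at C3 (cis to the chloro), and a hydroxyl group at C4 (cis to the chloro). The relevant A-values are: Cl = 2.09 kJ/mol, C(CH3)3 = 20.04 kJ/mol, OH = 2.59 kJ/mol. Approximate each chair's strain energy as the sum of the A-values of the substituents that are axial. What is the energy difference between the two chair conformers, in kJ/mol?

Chair I (chloro axial, tert-butyl axial, hydroxyl equatorial): E = 22.13 kJ/mol.
Chair II (chloro equatorial, tert-butyl equatorial, hydroxyl axial): E = 2.59 kJ/mol.
ΔE = 22.13 − 2.59 = 19.54 kJ/mol; chair II is more stable.

19.54 kJ/mol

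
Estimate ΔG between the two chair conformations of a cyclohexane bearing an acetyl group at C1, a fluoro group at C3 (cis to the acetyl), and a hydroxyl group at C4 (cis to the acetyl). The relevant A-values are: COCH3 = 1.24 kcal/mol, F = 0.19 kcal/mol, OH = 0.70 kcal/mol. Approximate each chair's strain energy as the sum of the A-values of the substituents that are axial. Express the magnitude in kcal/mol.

0.73 kcal/mol

Chair I (acetyl axial, fluoro axial, hydroxyl equatorial): E = 1.43 kcal/mol.
Chair II (acetyl equatorial, fluoro equatorial, hydroxyl axial): E = 0.70 kcal/mol.
ΔE = 1.43 − 0.70 = 0.73 kcal/mol; chair II is more stable.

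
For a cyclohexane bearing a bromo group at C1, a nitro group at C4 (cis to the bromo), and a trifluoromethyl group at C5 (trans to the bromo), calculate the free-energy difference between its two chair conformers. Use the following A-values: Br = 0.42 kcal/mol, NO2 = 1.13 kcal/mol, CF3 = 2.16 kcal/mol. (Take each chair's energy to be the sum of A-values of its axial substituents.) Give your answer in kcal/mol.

2.87 kcal/mol

Chair I (bromo axial, nitro equatorial, trifluoromethyl equatorial): E = 0.42 kcal/mol.
Chair II (bromo equatorial, nitro axial, trifluoromethyl axial): E = 3.29 kcal/mol.
ΔE = 3.29 − 0.42 = 2.87 kcal/mol; chair I is more stable.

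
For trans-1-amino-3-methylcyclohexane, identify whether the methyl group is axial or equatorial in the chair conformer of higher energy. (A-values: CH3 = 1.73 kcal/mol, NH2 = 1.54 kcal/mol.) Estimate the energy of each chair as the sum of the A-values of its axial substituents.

axial

C1 and C3 have the same parity, so for the trans isomer the two substituents are one axial and one equatorial in each chair.
Chair I (methyl axial, amino equatorial): E = 1.73 kcal/mol.
Chair II (methyl equatorial, amino axial): E = 1.54 kcal/mol.
Chair I is the less stable (higher-energy) conformer, and in that chair the methyl group is axial.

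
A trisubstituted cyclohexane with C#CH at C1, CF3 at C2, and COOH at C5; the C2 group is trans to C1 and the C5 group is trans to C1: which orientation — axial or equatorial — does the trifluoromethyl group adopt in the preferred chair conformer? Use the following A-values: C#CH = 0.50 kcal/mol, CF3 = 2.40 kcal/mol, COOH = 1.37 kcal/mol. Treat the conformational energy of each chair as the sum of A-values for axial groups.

Chair I (ethynyl axial, trifluoromethyl axial, carboxyl equatorial): E = 2.90 kcal/mol.
Chair II (ethynyl equatorial, trifluoromethyl equatorial, carboxyl axial): E = 1.37 kcal/mol.
Chair II is the more stable (lower-energy) conformer, and in that chair the trifluoromethyl group is equatorial.

equatorial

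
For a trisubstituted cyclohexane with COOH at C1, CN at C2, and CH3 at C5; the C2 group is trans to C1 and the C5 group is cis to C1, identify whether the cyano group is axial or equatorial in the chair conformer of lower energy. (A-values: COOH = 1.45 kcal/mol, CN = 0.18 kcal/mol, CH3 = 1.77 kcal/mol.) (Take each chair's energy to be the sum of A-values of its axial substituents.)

equatorial

Chair I (carboxyl axial, cyano axial, methyl axial): E = 3.40 kcal/mol.
Chair II (carboxyl equatorial, cyano equatorial, methyl equatorial): E = 0.00 kcal/mol.
Chair II is the more stable (lower-energy) conformer, and in that chair the cyano group is equatorial.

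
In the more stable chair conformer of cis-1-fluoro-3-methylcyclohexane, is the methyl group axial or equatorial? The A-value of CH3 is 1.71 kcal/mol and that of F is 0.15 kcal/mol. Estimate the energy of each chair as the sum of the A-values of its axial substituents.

equatorial

C1 and C3 have the same parity, so for the cis isomer the two substituents are e,e in one chair and a,a in the other.
Chair I (methyl axial, fluoro axial): E = 1.86 kcal/mol.
Chair II (methyl equatorial, fluoro equatorial): E = 0.00 kcal/mol.
Chair II is the more stable (lower-energy) conformer, and in that chair the methyl group is equatorial.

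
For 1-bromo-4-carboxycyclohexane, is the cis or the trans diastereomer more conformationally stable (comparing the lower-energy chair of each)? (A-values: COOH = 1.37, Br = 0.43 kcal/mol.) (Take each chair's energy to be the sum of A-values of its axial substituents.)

trans

At 1,4 positions (parity opposite): cis → (a,e or e,a); trans → (e,e or a,a).
Best chair for cis: E = 0.43 kcal/mol; best chair for trans: E = 0.00 kcal/mol.
The trans isomer is lower by 0.43 kcal/mol.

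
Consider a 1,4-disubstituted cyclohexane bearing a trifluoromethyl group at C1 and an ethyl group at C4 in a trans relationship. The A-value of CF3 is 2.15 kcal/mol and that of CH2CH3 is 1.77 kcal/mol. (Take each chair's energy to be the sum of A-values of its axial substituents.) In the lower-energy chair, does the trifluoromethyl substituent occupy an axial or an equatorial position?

equatorial

C1 and C4 have opposite parity, so for the trans isomer the two substituents are e,e in one chair and a,a in the other.
Chair I (trifluoromethyl axial, ethyl axial): E = 3.92 kcal/mol.
Chair II (trifluoromethyl equatorial, ethyl equatorial): E = 0.00 kcal/mol.
Chair II is the more stable (lower-energy) conformer, and in that chair the trifluoromethyl group is equatorial.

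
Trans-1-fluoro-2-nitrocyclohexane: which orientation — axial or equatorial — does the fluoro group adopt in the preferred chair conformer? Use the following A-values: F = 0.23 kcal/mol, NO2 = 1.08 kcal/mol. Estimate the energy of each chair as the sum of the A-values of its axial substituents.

C1 and C2 have opposite parity, so for the trans isomer the two substituents are e,e in one chair and a,a in the other.
Chair I (fluoro axial, nitro axial): E = 1.31 kcal/mol.
Chair II (fluoro equatorial, nitro equatorial): E = 0.00 kcal/mol.
Chair II is the more stable (lower-energy) conformer, and in that chair the fluoro group is equatorial.

equatorial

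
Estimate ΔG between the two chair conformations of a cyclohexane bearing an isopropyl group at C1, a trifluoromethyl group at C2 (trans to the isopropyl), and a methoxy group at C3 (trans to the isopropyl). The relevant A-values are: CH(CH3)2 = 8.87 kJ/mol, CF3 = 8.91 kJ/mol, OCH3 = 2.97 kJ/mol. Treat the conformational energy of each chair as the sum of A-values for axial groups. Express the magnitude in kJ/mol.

Chair I (isopropyl axial, trifluoromethyl axial, methoxy equatorial): E = 17.78 kJ/mol.
Chair II (isopropyl equatorial, trifluoromethyl equatorial, methoxy axial): E = 2.97 kJ/mol.
ΔE = 17.78 − 2.97 = 14.81 kJ/mol; chair II is more stable.

14.81 kJ/mol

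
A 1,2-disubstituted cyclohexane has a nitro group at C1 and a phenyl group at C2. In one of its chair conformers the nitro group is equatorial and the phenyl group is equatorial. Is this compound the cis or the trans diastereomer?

C1 and C2 have opposite parity, so their axial bonds point in opposite directions.
With opposite-parity carbons, two substituents on the same face are one axial and one equatorial; opposite faces give both axial or both equatorial.
Here the groups are equatorial/equatorial → opposite face → trans.

trans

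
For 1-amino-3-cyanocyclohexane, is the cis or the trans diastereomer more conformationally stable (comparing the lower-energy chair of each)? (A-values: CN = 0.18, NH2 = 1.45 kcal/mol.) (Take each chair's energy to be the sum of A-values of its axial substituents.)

At 1,3 positions (parity same): cis → (e,e or a,a); trans → (a,e or e,a).
Best chair for cis: E = 0.00 kcal/mol; best chair for trans: E = 0.18 kcal/mol.
The cis isomer is lower by 0.18 kcal/mol.

cis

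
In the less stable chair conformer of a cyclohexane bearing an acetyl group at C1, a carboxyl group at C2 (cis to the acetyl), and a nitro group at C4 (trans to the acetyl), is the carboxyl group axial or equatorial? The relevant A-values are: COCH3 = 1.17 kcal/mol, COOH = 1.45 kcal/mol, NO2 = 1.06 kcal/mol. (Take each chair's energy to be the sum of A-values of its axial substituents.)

equatorial

Chair I (acetyl axial, carboxyl equatorial, nitro axial): E = 2.23 kcal/mol.
Chair II (acetyl equatorial, carboxyl axial, nitro equatorial): E = 1.45 kcal/mol.
Chair I is the less stable (higher-energy) conformer, and in that chair the carboxyl group is equatorial.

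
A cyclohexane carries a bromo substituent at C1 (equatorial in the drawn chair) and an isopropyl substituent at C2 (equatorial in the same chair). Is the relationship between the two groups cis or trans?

C1 and C2 have opposite parity, so their axial bonds point in opposite directions.
With opposite-parity carbons, two substituents on the same face are one axial and one equatorial; opposite faces give both axial or both equatorial.
Here the groups are equatorial/equatorial → opposite face → trans.

trans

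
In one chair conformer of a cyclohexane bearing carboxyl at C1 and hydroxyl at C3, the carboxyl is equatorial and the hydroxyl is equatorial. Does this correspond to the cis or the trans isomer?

cis

C1 and C3 have the same parity, so their axial bonds point in the same direction.
With same-parity carbons, two substituents on the same face are both axial or both equatorial; opposite faces give one of each.
Here the groups are equatorial/equatorial → same face → cis.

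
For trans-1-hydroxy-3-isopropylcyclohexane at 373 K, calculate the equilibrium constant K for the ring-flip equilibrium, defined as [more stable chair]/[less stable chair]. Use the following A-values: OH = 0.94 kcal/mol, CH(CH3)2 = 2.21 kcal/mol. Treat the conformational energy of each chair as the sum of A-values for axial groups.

C1 and C3 have the same parity, so for the trans isomer the two substituents are one axial and one equatorial in each chair.
Chair I (hydroxyl axial, isopropyl equatorial): E = 0.94 kcal/mol; chair II (hydroxyl equatorial, isopropyl axial): E = 2.21 kcal/mol.
ΔG = 1.27 kcal/mol between the two chairs.
K = exp(ΔG/RT) with R = 1.987×10⁻³ kcal mol⁻¹ K⁻¹ and T = 373 K gives K ≈ 5.55.

K ≈ 5.55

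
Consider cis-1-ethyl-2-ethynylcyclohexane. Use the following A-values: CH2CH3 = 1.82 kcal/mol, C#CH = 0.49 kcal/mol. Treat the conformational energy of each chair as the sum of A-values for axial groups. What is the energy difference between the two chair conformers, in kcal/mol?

1.33 kcal/mol

C1 and C2 have opposite parity, so for the cis isomer the two substituents are one axial and one equatorial in each chair.
Chair I (ethyl axial, ethynyl equatorial): E = 1.82 kcal/mol.
Chair II (ethyl equatorial, ethynyl axial): E = 0.49 kcal/mol.
ΔE = 1.82 − 0.49 = 1.33 kcal/mol; chair II is more stable.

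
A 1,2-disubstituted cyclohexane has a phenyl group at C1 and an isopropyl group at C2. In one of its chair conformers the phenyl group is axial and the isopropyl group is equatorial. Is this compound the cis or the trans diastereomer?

C1 and C2 have opposite parity, so their axial bonds point in opposite directions.
With opposite-parity carbons, two substituents on the same face are one axial and one equatorial; opposite faces give both axial or both equatorial.
Here the groups are axial/equatorial → same face → cis.

cis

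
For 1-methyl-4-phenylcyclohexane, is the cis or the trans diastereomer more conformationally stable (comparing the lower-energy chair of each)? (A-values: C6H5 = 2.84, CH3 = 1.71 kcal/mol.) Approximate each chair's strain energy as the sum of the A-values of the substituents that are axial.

At 1,4 positions (parity opposite): cis → (a,e or e,a); trans → (e,e or a,a).
Best chair for cis: E = 1.71 kcal/mol; best chair for trans: E = 0.00 kcal/mol.
The trans isomer is lower by 1.71 kcal/mol.

trans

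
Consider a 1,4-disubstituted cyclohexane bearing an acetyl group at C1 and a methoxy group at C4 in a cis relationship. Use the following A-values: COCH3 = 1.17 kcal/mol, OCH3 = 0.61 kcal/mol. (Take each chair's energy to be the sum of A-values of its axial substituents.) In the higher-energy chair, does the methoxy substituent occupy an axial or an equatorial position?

C1 and C4 have opposite parity, so for the cis isomer the two substituents are one axial and one equatorial in each chair.
Chair I (acetyl axial, methoxy equatorial): E = 1.17 kcal/mol.
Chair II (acetyl equatorial, methoxy axial): E = 0.61 kcal/mol.
Chair I is the less stable (higher-energy) conformer, and in that chair the methoxy group is equatorial.

equatorial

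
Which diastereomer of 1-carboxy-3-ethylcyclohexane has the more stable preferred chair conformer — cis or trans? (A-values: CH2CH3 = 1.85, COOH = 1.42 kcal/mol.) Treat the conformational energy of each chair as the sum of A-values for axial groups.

At 1,3 positions (parity same): cis → (e,e or a,a); trans → (a,e or e,a).
Best chair for cis: E = 0.00 kcal/mol; best chair for trans: E = 1.42 kcal/mol.
The cis isomer is lower by 1.42 kcal/mol.

cis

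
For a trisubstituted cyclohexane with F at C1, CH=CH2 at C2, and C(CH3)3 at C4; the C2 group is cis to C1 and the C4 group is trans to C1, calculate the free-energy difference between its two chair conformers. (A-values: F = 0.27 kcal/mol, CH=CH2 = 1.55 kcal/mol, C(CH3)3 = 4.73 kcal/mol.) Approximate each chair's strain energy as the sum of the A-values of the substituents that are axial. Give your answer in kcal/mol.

Chair I (fluoro axial, vinyl equatorial, tert-butyl axial): E = 5.00 kcal/mol.
Chair II (fluoro equatorial, vinyl axial, tert-butyl equatorial): E = 1.55 kcal/mol.
ΔE = 5.00 − 1.55 = 3.45 kcal/mol; chair II is more stable.

3.45 kcal/mol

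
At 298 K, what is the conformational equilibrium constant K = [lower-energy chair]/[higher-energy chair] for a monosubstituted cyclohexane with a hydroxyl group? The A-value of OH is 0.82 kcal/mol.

One chair has the hydroxyl group axial (E = 0.82 kcal/mol) and the other has it equatorial (E = 0).
ΔG = 0.82 kcal/mol between the two chairs.
K = exp(ΔG/RT) with R = 1.987×10⁻³ kcal mol⁻¹ K⁻¹ and T = 298 K gives K ≈ 3.99.

K ≈ 3.99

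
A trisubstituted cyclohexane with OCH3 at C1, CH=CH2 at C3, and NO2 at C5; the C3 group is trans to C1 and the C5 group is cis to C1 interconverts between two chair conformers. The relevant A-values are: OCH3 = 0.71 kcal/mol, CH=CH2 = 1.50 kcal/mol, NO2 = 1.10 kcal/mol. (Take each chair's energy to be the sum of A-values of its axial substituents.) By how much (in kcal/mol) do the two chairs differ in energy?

0.31 kcal/mol

Chair I (methoxy axial, vinyl equatorial, nitro axial): E = 1.81 kcal/mol.
Chair II (methoxy equatorial, vinyl axial, nitro equatorial): E = 1.50 kcal/mol.
ΔE = 1.81 − 1.50 = 0.31 kcal/mol; chair II is more stable.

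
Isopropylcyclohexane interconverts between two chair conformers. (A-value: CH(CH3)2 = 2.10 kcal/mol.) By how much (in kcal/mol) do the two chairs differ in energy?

2.10 kcal/mol

A monosubstituted cyclohexane has one chair with the isopropyl group axial (E = A = 2.10 kcal/mol) and one with it equatorial (E = 0).
ΔE = 2.10 − 0 = 2.10 kcal/mol.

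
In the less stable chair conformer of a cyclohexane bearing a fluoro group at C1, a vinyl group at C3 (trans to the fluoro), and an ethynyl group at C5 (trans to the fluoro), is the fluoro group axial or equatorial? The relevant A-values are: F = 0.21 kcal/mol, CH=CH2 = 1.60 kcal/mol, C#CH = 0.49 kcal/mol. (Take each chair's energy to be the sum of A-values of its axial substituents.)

Chair I (fluoro axial, vinyl equatorial, ethynyl equatorial): E = 0.21 kcal/mol.
Chair II (fluoro equatorial, vinyl axial, ethynyl axial): E = 2.09 kcal/mol.
Chair II is the less stable (higher-energy) conformer, and in that chair the fluoro group is equatorial.

equatorial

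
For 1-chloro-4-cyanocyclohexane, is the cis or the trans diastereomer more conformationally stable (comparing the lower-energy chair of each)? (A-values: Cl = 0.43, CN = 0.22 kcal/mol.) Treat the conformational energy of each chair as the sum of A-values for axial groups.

At 1,4 positions (parity opposite): cis → (a,e or e,a); trans → (e,e or a,a).
Best chair for cis: E = 0.22 kcal/mol; best chair for trans: E = 0.00 kcal/mol.
The trans isomer is lower by 0.22 kcal/mol.

trans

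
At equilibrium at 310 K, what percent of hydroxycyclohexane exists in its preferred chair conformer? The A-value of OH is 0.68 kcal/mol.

One chair has the hydroxyl group axial (E = 0.68 kcal/mol) and the other has it equatorial (E = 0).
ΔG = 0.68 kcal/mol between the two chairs.
K = exp(ΔG/RT) with R = 1.987×10⁻³ kcal mol⁻¹ K⁻¹ and T = 310 K gives K ≈ 3.02.
Fraction in the lower-energy chair = K/(K+1) = 75.1%.

75.1%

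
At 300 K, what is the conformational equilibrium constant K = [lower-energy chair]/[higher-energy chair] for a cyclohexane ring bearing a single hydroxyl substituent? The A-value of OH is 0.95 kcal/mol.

K ≈ 4.92

One chair has the hydroxyl group axial (E = 0.95 kcal/mol) and the other has it equatorial (E = 0).
ΔG = 0.95 kcal/mol between the two chairs.
K = exp(ΔG/RT) with R = 1.987×10⁻³ kcal mol⁻¹ K⁻¹ and T = 300 K gives K ≈ 4.92.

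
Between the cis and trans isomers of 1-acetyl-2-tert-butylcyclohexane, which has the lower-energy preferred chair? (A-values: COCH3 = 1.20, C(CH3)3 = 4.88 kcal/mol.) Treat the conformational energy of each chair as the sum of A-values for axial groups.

At 1,2 positions (parity opposite): cis → (a,e or e,a); trans → (e,e or a,a).
Best chair for cis: E = 1.20 kcal/mol; best chair for trans: E = 0.00 kcal/mol.
The trans isomer is lower by 1.20 kcal/mol.

trans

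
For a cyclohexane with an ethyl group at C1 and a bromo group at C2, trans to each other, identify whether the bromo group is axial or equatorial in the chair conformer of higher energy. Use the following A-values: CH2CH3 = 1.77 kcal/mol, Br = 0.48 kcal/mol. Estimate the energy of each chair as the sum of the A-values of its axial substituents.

axial

C1 and C2 have opposite parity, so for the trans isomer the two substituents are e,e in one chair and a,a in the other.
Chair I (ethyl axial, bromo axial): E = 2.25 kcal/mol.
Chair II (ethyl equatorial, bromo equatorial): E = 0.00 kcal/mol.
Chair I is the less stable (higher-energy) conformer, and in that chair the bromo group is axial.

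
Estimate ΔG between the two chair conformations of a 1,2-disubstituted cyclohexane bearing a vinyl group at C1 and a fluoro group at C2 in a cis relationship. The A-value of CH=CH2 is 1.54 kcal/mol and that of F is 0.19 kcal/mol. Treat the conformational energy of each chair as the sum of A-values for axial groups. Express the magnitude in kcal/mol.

1.35 kcal/mol

C1 and C2 have opposite parity, so for the cis isomer the two substituents are one axial and one equatorial in each chair.
Chair I (vinyl axial, fluoro equatorial): E = 1.54 kcal/mol.
Chair II (vinyl equatorial, fluoro axial): E = 0.19 kcal/mol.
ΔE = 1.54 − 0.19 = 1.35 kcal/mol; chair II is more stable.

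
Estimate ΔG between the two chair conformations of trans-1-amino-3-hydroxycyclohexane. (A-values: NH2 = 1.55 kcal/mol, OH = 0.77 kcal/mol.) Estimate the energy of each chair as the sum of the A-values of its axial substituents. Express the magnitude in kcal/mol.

C1 and C3 have the same parity, so for the trans isomer the two substituents are one axial and one equatorial in each chair.
Chair I (amino axial, hydroxyl equatorial): E = 1.55 kcal/mol.
Chair II (amino equatorial, hydroxyl axial): E = 0.77 kcal/mol.
ΔE = 1.55 − 0.77 = 0.78 kcal/mol; chair II is more stable.

0.78 kcal/mol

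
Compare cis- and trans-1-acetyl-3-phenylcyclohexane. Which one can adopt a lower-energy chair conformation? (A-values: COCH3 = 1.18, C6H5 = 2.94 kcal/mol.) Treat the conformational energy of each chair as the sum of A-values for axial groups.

cis

At 1,3 positions (parity same): cis → (e,e or a,a); trans → (a,e or e,a).
Best chair for cis: E = 0.00 kcal/mol; best chair for trans: E = 1.18 kcal/mol.
The cis isomer is lower by 1.18 kcal/mol.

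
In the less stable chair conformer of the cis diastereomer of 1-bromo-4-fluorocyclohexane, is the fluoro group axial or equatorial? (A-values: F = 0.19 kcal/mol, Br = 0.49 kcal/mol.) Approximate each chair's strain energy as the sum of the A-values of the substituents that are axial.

equatorial

C1 and C4 have opposite parity, so for the cis isomer the two substituents are one axial and one equatorial in each chair.
Chair I (fluoro axial, bromo equatorial): E = 0.19 kcal/mol.
Chair II (fluoro equatorial, bromo axial): E = 0.49 kcal/mol.
Chair II is the less stable (higher-energy) conformer, and in that chair the fluoro group is equatorial.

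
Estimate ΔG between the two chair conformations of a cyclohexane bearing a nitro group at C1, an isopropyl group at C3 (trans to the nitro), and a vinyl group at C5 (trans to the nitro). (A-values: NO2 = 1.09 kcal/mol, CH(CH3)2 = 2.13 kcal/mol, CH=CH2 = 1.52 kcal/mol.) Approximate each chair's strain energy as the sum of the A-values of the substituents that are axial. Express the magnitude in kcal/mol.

2.56 kcal/mol

Chair I (nitro axial, isopropyl equatorial, vinyl equatorial): E = 1.09 kcal/mol.
Chair II (nitro equatorial, isopropyl axial, vinyl axial): E = 3.65 kcal/mol.
ΔE = 3.65 − 1.09 = 2.56 kcal/mol; chair I is more stable.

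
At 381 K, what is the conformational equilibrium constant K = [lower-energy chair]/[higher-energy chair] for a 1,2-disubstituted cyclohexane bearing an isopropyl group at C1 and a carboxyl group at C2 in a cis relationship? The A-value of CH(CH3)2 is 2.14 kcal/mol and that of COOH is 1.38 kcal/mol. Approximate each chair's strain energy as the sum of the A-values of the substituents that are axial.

K ≈ 2.73

C1 and C2 have opposite parity, so for the cis isomer the two substituents are one axial and one equatorial in each chair.
Chair I (isopropyl axial, carboxyl equatorial): E = 2.14 kcal/mol; chair II (isopropyl equatorial, carboxyl axial): E = 1.38 kcal/mol.
ΔG = 0.76 kcal/mol between the two chairs.
K = exp(ΔG/RT) with R = 1.987×10⁻³ kcal mol⁻¹ K⁻¹ and T = 381 K gives K ≈ 2.73.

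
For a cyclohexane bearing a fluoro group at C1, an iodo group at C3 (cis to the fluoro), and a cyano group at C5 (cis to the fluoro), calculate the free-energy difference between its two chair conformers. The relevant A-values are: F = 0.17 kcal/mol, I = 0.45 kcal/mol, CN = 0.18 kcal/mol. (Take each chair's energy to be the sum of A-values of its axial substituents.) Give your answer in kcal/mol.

Chair I (fluoro axial, iodo axial, cyano axial): E = 0.80 kcal/mol.
Chair II (fluoro equatorial, iodo equatorial, cyano equatorial): E = 0.00 kcal/mol.
ΔE = 0.80 − 0.00 = 0.80 kcal/mol; chair II is more stable.

0.80 kcal/mol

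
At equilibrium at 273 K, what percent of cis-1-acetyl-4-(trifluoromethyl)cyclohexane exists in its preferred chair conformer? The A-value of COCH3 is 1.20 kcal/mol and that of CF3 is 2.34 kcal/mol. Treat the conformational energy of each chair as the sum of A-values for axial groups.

C1 and C4 have opposite parity, so for the cis isomer the two substituents are one axial and one equatorial in each chair.
Chair I (acetyl axial, trifluoromethyl equatorial): E = 1.20 kcal/mol; chair II (acetyl equatorial, trifluoromethyl axial): E = 2.34 kcal/mol.
ΔG = 1.14 kcal/mol between the two chairs.
K = exp(ΔG/RT) with R = 1.987×10⁻³ kcal mol⁻¹ K⁻¹ and T = 273 K gives K ≈ 8.18.
Fraction in the lower-energy chair = K/(K+1) = 89.1%.

89.1%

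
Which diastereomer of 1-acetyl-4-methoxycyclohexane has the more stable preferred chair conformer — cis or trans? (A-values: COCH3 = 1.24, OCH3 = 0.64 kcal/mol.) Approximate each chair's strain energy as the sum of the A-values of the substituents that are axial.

trans

At 1,4 positions (parity opposite): cis → (a,e or e,a); trans → (e,e or a,a).
Best chair for cis: E = 0.64 kcal/mol; best chair for trans: E = 0.00 kcal/mol.
The trans isomer is lower by 0.64 kcal/mol.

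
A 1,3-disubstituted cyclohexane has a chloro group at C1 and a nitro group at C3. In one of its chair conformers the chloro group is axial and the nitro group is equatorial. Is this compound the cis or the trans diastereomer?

C1 and C3 have the same parity, so their axial bonds point in the same direction.
With same-parity carbons, two substituents on the same face are both axial or both equatorial; opposite faces give one of each.
Here the groups are axial/equatorial → opposite face → trans.

trans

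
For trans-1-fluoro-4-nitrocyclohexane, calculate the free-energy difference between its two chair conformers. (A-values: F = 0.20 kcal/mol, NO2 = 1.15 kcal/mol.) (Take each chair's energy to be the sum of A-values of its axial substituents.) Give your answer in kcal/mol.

C1 and C4 have opposite parity, so for the trans isomer the two substituents are e,e in one chair and a,a in the other.
Chair I (fluoro axial, nitro axial): E = 1.35 kcal/mol.
Chair II (fluoro equatorial, nitro equatorial): E = 0.00 kcal/mol.
ΔE = 1.35 − 0.00 = 1.35 kcal/mol; chair II is more stable.

1.35 kcal/mol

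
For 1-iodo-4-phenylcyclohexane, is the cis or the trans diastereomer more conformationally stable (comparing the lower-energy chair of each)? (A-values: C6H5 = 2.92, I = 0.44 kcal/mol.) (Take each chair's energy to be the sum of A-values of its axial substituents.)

At 1,4 positions (parity opposite): cis → (a,e or e,a); trans → (e,e or a,a).
Best chair for cis: E = 0.44 kcal/mol; best chair for trans: E = 0.00 kcal/mol.
The trans isomer is lower by 0.44 kcal/mol.

trans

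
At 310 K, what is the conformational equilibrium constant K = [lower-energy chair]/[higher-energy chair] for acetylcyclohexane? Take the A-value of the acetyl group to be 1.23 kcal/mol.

K ≈ 7.37

One chair has the acetyl group axial (E = 1.23 kcal/mol) and the other has it equatorial (E = 0).
ΔG = 1.23 kcal/mol between the two chairs.
K = exp(ΔG/RT) with R = 1.987×10⁻³ kcal mol⁻¹ K⁻¹ and T = 310 K gives K ≈ 7.37.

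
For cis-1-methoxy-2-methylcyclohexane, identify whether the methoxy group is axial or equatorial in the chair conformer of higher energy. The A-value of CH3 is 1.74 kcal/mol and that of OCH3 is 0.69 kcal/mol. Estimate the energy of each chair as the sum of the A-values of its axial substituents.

equatorial

C1 and C2 have opposite parity, so for the cis isomer the two substituents are one axial and one equatorial in each chair.
Chair I (methyl axial, methoxy equatorial): E = 1.74 kcal/mol.
Chair II (methyl equatorial, methoxy axial): E = 0.69 kcal/mol.
Chair I is the less stable (higher-energy) conformer, and in that chair the methoxy group is equatorial.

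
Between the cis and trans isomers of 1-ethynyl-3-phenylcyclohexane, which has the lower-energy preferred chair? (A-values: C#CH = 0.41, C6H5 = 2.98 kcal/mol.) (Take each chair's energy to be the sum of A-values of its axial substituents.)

cis

At 1,3 positions (parity same): cis → (e,e or a,a); trans → (a,e or e,a).
Best chair for cis: E = 0.00 kcal/mol; best chair for trans: E = 0.41 kcal/mol.
The cis isomer is lower by 0.41 kcal/mol.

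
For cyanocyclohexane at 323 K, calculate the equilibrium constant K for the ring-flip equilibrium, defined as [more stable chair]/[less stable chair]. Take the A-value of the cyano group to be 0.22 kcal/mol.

K ≈ 1.41

One chair has the cyano group axial (E = 0.22 kcal/mol) and the other has it equatorial (E = 0).
ΔG = 0.22 kcal/mol between the two chairs.
K = exp(ΔG/RT) with R = 1.987×10⁻³ kcal mol⁻¹ K⁻¹ and T = 323 K gives K ≈ 1.41.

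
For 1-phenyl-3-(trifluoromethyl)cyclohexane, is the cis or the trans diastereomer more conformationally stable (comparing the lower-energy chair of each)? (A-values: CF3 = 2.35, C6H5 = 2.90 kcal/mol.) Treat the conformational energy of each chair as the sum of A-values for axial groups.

At 1,3 positions (parity same): cis → (e,e or a,a); trans → (a,e or e,a).
Best chair for cis: E = 0.00 kcal/mol; best chair for trans: E = 2.35 kcal/mol.
The cis isomer is lower by 2.35 kcal/mol.

cis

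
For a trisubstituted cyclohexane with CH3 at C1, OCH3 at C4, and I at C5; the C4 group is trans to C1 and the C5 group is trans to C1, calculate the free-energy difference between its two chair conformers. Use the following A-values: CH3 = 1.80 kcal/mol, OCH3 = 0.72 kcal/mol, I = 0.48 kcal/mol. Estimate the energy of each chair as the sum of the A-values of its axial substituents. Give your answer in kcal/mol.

Chair I (methyl axial, methoxy axial, iodo equatorial): E = 2.52 kcal/mol.
Chair II (methyl equatorial, methoxy equatorial, iodo axial): E = 0.48 kcal/mol.
ΔE = 2.52 − 0.48 = 2.04 kcal/mol; chair II is more stable.

2.04 kcal/mol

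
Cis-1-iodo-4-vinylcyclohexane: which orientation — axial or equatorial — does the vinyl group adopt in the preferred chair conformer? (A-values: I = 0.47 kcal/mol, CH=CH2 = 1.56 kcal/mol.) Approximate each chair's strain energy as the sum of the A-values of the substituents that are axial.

C1 and C4 have opposite parity, so for the cis isomer the two substituents are one axial and one equatorial in each chair.
Chair I (iodo axial, vinyl equatorial): E = 0.47 kcal/mol.
Chair II (iodo equatorial, vinyl axial): E = 1.56 kcal/mol.
Chair I is the more stable (lower-energy) conformer, and in that chair the vinyl group is equatorial.

equatorial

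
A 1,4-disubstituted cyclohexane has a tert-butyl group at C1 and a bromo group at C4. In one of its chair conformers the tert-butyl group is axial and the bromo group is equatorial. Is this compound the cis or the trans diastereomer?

cis

C1 and C4 have opposite parity, so their axial bonds point in opposite directions.
With opposite-parity carbons, two substituents on the same face are one axial and one equatorial; opposite faces give both axial or both equatorial.
Here the groups are axial/equatorial → same face → cis.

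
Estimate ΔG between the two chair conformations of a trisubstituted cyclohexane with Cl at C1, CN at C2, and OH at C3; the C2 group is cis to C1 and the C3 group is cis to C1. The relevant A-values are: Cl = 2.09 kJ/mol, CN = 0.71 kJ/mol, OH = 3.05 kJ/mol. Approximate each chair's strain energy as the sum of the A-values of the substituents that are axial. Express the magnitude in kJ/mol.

Chair I (chloro axial, cyano equatorial, hydroxyl axial): E = 5.14 kJ/mol.
Chair II (chloro equatorial, cyano axial, hydroxyl equatorial): E = 0.71 kJ/mol.
ΔE = 5.14 − 0.71 = 4.43 kJ/mol; chair II is more stable.

4.43 kJ/mol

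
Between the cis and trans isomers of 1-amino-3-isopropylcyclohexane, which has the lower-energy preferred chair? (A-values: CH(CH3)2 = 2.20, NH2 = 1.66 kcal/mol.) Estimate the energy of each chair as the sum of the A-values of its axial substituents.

At 1,3 positions (parity same): cis → (e,e or a,a); trans → (a,e or e,a).
Best chair for cis: E = 0.00 kcal/mol; best chair for trans: E = 1.66 kcal/mol.
The cis isomer is lower by 1.66 kcal/mol.

cis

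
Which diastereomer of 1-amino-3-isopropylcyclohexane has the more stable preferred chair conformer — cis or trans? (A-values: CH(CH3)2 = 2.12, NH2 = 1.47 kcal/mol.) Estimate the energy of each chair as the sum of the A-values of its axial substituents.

At 1,3 positions (parity same): cis → (e,e or a,a); trans → (a,e or e,a).
Best chair for cis: E = 0.00 kcal/mol; best chair for trans: E = 1.47 kcal/mol.
The cis isomer is lower by 1.47 kcal/mol.

cis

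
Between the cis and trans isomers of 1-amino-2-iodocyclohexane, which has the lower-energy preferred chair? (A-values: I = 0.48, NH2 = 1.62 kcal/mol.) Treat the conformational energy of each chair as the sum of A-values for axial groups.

trans

At 1,2 positions (parity opposite): cis → (a,e or e,a); trans → (e,e or a,a).
Best chair for cis: E = 0.48 kcal/mol; best chair for trans: E = 0.00 kcal/mol.
The trans isomer is lower by 0.48 kcal/mol.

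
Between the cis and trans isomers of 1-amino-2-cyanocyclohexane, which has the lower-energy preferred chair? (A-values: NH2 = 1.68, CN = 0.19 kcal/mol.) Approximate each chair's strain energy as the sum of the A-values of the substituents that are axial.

trans

At 1,2 positions (parity opposite): cis → (a,e or e,a); trans → (e,e or a,a).
Best chair for cis: E = 0.19 kcal/mol; best chair for trans: E = 0.00 kcal/mol.
The trans isomer is lower by 0.19 kcal/mol.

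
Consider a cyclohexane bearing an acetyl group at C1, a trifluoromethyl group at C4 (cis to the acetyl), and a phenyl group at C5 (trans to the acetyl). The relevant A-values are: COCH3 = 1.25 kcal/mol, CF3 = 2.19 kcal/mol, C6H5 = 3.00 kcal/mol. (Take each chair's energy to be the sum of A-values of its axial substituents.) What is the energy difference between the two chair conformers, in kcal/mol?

Chair I (acetyl axial, trifluoromethyl equatorial, phenyl equatorial): E = 1.25 kcal/mol.
Chair II (acetyl equatorial, trifluoromethyl axial, phenyl axial): E = 5.19 kcal/mol.
ΔE = 5.19 − 1.25 = 3.94 kcal/mol; chair I is more stable.

3.94 kcal/mol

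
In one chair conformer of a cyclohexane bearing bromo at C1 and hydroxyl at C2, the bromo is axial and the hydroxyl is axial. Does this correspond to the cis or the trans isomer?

C1 and C2 have opposite parity, so their axial bonds point in opposite directions.
With opposite-parity carbons, two substituents on the same face are one axial and one equatorial; opposite faces give both axial or both equatorial.
Here the groups are axial/axial → opposite face → trans.

trans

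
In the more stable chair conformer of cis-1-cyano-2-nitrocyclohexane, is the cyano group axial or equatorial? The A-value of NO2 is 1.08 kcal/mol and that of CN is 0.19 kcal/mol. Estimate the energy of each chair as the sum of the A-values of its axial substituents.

axial

C1 and C2 have opposite parity, so for the cis isomer the two substituents are one axial and one equatorial in each chair.
Chair I (nitro axial, cyano equatorial): E = 1.08 kcal/mol.
Chair II (nitro equatorial, cyano axial): E = 0.19 kcal/mol.
Chair II is the more stable (lower-energy) conformer, and in that chair the cyano group is axial.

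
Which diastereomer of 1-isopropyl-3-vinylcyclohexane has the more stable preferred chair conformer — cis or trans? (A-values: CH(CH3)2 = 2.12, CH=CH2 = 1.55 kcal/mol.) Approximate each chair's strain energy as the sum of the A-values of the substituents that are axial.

At 1,3 positions (parity same): cis → (e,e or a,a); trans → (a,e or e,a).
Best chair for cis: E = 0.00 kcal/mol; best chair for trans: E = 1.55 kcal/mol.
The cis isomer is lower by 1.55 kcal/mol.

cis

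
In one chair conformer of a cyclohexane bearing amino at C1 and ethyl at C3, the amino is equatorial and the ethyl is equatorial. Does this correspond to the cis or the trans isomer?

C1 and C3 have the same parity, so their axial bonds point in the same direction.
With same-parity carbons, two substituents on the same face are both axial or both equatorial; opposite faces give one of each.
Here the groups are equatorial/equatorial → same face → cis.

cis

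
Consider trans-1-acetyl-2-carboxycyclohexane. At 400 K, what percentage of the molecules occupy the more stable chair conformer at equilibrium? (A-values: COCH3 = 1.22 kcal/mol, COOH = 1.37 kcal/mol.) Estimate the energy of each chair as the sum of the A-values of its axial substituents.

C1 and C2 have opposite parity, so for the trans isomer the two substituents are e,e in one chair and a,a in the other.
Chair I (acetyl axial, carboxyl axial): E = 2.59 kcal/mol; chair II (acetyl equatorial, carboxyl equatorial): E = 0.00 kcal/mol.
ΔG = 2.59 kcal/mol between the two chairs.
K = exp(ΔG/RT) with R = 1.987×10⁻³ kcal mol⁻¹ K⁻¹ and T = 400 K gives K ≈ 26.
Fraction in the lower-energy chair = K/(K+1) = 96.3%.

96.3%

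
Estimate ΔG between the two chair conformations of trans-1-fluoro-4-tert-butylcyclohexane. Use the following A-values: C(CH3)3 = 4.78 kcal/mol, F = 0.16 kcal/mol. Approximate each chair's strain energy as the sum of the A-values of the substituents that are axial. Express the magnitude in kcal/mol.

4.94 kcal/mol

C1 and C4 have opposite parity, so for the trans isomer the two substituents are e,e in one chair and a,a in the other.
Chair I (tert-butyl axial, fluoro axial): E = 4.94 kcal/mol.
Chair II (tert-butyl equatorial, fluoro equatorial): E = 0.00 kcal/mol.
ΔE = 4.94 − 0.00 = 4.94 kcal/mol; chair II is more stable.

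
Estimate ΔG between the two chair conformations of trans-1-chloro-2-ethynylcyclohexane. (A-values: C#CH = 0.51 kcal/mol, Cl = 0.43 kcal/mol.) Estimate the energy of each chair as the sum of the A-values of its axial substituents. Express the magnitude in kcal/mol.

C1 and C2 have opposite parity, so for the trans isomer the two substituents are e,e in one chair and a,a in the other.
Chair I (ethynyl axial, chloro axial): E = 0.94 kcal/mol.
Chair II (ethynyl equatorial, chloro equatorial): E = 0.00 kcal/mol.
ΔE = 0.94 − 0.00 = 0.94 kcal/mol; chair II is more stable.

0.94 kcal/mol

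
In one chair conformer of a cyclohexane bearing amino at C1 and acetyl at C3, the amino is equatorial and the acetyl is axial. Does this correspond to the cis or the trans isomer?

trans

C1 and C3 have the same parity, so their axial bonds point in the same direction.
With same-parity carbons, two substituents on the same face are both axial or both equatorial; opposite faces give one of each.
Here the groups are equatorial/axial → opposite face → trans.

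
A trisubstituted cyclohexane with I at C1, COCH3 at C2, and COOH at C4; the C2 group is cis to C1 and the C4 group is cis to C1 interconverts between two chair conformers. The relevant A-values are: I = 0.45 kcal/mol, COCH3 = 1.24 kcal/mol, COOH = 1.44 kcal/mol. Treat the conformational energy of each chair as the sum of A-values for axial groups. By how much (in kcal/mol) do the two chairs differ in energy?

Chair I (iodo axial, acetyl equatorial, carboxyl equatorial): E = 0.45 kcal/mol.
Chair II (iodo equatorial, acetyl axial, carboxyl axial): E = 2.68 kcal/mol.
ΔE = 2.68 − 0.45 = 2.23 kcal/mol; chair I is more stable.

2.23 kcal/mol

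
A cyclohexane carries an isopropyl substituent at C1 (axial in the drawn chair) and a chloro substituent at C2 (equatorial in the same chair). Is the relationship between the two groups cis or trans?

C1 and C2 have opposite parity, so their axial bonds point in opposite directions.
With opposite-parity carbons, two substituents on the same face are one axial and one equatorial; opposite faces give both axial or both equatorial.
Here the groups are axial/equatorial → same face → cis.

cis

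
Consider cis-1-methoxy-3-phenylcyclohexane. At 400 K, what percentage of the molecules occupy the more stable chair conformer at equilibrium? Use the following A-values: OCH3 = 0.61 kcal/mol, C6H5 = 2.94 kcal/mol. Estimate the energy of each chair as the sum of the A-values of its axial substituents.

C1 and C3 have the same parity, so for the cis isomer the two substituents are e,e in one chair and a,a in the other.
Chair I (methoxy axial, phenyl axial): E = 3.55 kcal/mol; chair II (methoxy equatorial, phenyl equatorial): E = 0.00 kcal/mol.
ΔG = 3.55 kcal/mol between the two chairs.
K = exp(ΔG/RT) with R = 1.987×10⁻³ kcal mol⁻¹ K⁻¹ and T = 400 K gives K ≈ 87.1.
Fraction in the lower-energy chair = K/(K+1) = 98.9%.

98.9%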